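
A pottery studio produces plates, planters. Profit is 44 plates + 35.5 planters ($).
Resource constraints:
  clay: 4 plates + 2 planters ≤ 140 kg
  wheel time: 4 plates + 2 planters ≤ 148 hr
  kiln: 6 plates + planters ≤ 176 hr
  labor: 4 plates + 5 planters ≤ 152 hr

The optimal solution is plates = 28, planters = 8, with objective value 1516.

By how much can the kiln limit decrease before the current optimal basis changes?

145.6

Binding constraints: kiln, labor. The basis is B = [[6,1],[4,5]] with det 26.
Per unit decrease in kiln, x* moves by d = (-0.1923, 0.1538).
The basis stays optimal until plates reaches 0; allowable decrease = 145.6 hr.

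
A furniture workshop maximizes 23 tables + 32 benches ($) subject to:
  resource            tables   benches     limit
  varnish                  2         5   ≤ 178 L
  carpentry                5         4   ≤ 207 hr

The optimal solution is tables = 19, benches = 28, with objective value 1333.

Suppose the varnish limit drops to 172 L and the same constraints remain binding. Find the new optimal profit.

Check each constraint at x*: varnish 178/178 (tight); carpentry 207/207 (tight).
From A_Bᵀ y = c: 2·y_varnish + 5·y_carpentry = 23; 5·y_varnish + 4·y_carpentry = 32.
Solving: y_varnish = 4, y_carpentry = 3.
Δz = y_varnish·Δb = 4 × (-6) = -24, so new z* = 1333 − 24 = 1309.

1309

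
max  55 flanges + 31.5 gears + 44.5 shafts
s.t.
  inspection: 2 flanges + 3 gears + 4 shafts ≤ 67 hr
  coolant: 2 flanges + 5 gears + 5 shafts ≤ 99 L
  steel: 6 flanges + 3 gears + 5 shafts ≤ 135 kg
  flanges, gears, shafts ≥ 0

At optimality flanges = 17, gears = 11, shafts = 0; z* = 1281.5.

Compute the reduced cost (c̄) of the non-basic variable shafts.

-6

At the optimum: inspection uses 67 of 67 (binding); coolant uses 89 of 99 (slack = 10); steel uses 135 of 135 (binding).
Slack constraints have shadow price 0 (complementary slackness).
The binding rows give the dual system: 2·y_inspection + 6·y_steel = 55 and 3·y_inspection + 3·y_steel = 31.5.
This yields shadow prices y_inspection = 2, y_steel = 8.5.
Reduced cost of shafts: c₃ − yᵀa₃ = 44.5 − (2·4 + 8.5·5) = 44.5 − 50.5 = -6.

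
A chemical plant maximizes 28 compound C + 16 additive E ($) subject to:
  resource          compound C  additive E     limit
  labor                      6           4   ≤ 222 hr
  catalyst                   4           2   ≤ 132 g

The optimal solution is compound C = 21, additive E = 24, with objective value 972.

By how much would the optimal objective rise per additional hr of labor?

At the optimum: labor uses 222 of 222 (binding); catalyst uses 132 of 132 (binding).
Dual feasibility on the basic columns requires 6·y_labor + 4·y_catalyst = 28, 4·y_labor + 2·y_catalyst = 16.
This yields shadow prices y_labor = 2, y_catalyst = 4.
Shadow price of labor = 2.

2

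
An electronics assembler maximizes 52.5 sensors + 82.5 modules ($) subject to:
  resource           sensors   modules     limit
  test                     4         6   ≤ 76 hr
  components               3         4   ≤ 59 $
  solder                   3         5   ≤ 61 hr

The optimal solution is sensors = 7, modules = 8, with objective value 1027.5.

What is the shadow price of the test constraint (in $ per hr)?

Binding: test and solder. Non-binding: components (6 unused).
Slack constraints have shadow price 0 (complementary slackness).
From A_Bᵀ y = c: 4·y_test + 3·y_solder = 52.5; 6·y_test + 5·y_solder = 82.5.
→ y_test = 7.5 and y_solder = 7.5.
Shadow price of test = 7.5.

7.5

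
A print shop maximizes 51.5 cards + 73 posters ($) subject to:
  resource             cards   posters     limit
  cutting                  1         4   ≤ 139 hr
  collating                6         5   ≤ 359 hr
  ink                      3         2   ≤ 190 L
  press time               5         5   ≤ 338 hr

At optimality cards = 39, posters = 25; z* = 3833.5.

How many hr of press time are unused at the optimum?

press time used = 5·39 + 5·25 = 320; slack = 338 − 320 = 18.

18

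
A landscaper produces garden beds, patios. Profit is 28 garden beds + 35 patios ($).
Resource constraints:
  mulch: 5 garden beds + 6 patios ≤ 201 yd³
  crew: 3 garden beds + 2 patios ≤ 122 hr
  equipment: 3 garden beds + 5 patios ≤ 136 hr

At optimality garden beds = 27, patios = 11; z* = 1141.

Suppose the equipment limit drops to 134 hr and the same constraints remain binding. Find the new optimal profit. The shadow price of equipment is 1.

1139

Δb = -2, so new z* = 1141 + (1)·(-2) = 1141 − 2 = 1139.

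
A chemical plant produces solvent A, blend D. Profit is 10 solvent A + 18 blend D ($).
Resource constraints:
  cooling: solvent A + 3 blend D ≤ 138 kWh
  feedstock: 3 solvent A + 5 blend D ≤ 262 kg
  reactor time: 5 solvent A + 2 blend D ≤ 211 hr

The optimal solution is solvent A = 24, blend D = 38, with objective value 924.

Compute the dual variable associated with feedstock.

3

At the optimum: cooling uses 138 of 138 (binding); feedstock uses 262 of 262 (binding); reactor time uses 196 of 211 (slack = 15).
Since reactor time is not tight, its dual is 0.
Dual feasibility on the basic columns requires 1·y_cooling + 3·y_feedstock = 10, 3·y_cooling + 5·y_feedstock = 18.
→ y_cooling = 1 and y_feedstock = 3.
Shadow price of feedstock = 3.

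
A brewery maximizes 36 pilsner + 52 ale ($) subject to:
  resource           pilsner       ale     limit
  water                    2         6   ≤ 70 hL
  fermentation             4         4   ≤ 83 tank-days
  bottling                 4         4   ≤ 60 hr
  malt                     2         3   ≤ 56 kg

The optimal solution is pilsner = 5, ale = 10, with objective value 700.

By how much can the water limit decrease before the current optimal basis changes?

40

Binding constraints: water, bottling. The basis is B = [[2,6],[4,4]] with det -16.
Per unit decrease in water, x* moves by d = (0.25, -0.25).
The basis stays optimal until ale reaches 0; allowable decrease = 40 hL.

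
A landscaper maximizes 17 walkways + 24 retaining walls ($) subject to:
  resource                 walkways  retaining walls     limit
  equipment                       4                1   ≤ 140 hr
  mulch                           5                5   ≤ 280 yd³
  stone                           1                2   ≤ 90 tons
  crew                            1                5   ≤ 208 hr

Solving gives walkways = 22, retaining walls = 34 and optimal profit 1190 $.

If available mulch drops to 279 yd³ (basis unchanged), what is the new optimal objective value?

1188

Binding: mulch and stone. Non-binding: equipment (18 unused), crew (16 unused).
By complementary slackness, y = 0 for the non-binding constraints.
From A_Bᵀ y = c: 5·y_mulch + 1·y_stone = 17; 5·y_mulch + 2·y_stone = 24.
→ y_mulch = 2 and y_stone = 7.
Δz = y_mulch·Δb = 2 × (-1) = -2, so new z* = 1190 − 2 = 1188.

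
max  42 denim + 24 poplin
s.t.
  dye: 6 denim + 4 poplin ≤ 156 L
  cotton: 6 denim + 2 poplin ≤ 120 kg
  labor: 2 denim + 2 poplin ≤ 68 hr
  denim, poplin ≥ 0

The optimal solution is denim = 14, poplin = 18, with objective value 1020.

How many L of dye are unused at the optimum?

0

dye used = 6·14 + 4·18 = 156; slack = 156 − 156 = 0.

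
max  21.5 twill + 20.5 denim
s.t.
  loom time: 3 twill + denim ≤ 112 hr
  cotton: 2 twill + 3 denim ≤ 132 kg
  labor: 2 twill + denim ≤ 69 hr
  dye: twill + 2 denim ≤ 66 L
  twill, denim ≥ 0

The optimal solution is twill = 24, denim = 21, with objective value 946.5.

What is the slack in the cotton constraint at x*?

cotton used = 2·24 + 3·21 = 111; slack = 132 − 111 = 21.

21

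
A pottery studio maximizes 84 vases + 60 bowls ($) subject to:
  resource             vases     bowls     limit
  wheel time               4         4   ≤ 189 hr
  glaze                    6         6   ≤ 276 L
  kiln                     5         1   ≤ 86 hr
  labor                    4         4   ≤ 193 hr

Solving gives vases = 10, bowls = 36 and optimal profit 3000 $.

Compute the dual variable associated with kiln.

Check each constraint at x*: wheel time 184/189 (slack 5); glaze 276/276 (tight); kiln 86/86 (tight); labor 184/193 (slack 9).
Slack constraints have shadow price 0 (complementary slackness).
From A_Bᵀ y = c: 6·y_glaze + 5·y_kiln = 84; 6·y_glaze + 1·y_kiln = 60.
Solving: y_glaze = 9, y_kiln = 6.
Shadow price of kiln = 6.

6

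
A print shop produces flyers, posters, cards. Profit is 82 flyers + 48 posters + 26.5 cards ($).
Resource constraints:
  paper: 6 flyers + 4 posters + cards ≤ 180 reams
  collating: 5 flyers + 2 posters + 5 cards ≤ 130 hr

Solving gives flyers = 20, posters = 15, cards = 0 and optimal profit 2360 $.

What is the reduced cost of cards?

At the optimum: paper uses 180 of 180 (binding); collating uses 130 of 130 (binding).
From A_Bᵀ y = c: 6·y_paper + 5·y_collating = 82; 4·y_paper + 2·y_collating = 48.
This yields shadow prices y_paper = 9.5, y_collating = 5.
Reduced cost of cards: c₃ − yᵀa₃ = 26.5 − (9.5·1 + 5·5) = 26.5 − 34.5 = -8.

-8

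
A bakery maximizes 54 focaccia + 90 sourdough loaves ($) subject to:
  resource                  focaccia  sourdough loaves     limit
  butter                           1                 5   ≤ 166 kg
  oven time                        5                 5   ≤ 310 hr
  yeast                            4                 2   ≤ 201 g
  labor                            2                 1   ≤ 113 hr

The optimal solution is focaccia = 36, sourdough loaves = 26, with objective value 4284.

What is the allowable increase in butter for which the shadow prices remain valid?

Binding constraints: butter, oven time. The basis is B = [[1,5],[5,5]] with det -20.
Per unit increase in butter, x* moves by d = (-0.25, 0.25).
The basis stays optimal until focaccia reaches 0; allowable increase = 144 kg.

144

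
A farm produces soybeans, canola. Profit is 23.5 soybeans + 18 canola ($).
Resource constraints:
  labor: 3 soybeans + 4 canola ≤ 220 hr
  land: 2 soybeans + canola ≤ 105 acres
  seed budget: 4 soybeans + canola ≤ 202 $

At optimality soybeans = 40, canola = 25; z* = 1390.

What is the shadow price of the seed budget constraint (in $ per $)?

0

Binding: labor and land. Non-binding: seed budget (17 unused).
By complementary slackness, y = 0 for the non-binding constraint.
From A_Bᵀ y = c: 3·y_labor + 2·y_land = 23.5; 4·y_labor + 1·y_land = 18.
Solving: y_labor = 2.5, y_land = 8.
Shadow price of seed budget = 0.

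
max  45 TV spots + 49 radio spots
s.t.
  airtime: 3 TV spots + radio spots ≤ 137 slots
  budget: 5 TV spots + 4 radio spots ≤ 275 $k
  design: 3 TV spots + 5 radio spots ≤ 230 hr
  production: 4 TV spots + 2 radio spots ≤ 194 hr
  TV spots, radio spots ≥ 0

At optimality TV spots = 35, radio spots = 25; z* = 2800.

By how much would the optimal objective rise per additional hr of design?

5

Check each constraint at x*: airtime 130/137 (slack 7); budget 275/275 (tight); design 230/230 (tight); production 190/194 (slack 4).
By complementary slackness, y = 0 for the non-binding constraints.
From A_Bᵀ y = c: 5·y_budget + 3·y_design = 45; 4·y_budget + 5·y_design = 49.
→ y_budget = 6 and y_design = 5.
Shadow price of design = 5.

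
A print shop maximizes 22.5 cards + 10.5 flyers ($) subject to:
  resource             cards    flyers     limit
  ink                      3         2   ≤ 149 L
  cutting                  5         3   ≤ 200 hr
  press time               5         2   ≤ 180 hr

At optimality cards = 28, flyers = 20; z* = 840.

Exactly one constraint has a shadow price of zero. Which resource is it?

ink

ink: 124/149 (slack 25)
cutting: 200/200 (binding)
press time: 180/180 (binding)
By complementary slackness, a constraint with positive slack has shadow price 0 → ink.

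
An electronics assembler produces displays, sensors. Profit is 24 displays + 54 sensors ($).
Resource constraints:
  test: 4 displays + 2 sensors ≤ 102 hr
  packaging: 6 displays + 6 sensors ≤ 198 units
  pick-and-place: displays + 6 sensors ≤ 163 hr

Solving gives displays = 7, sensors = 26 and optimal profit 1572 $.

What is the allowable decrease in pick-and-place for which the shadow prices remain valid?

55

Binding constraints: packaging, pick-and-place. The basis is B = [[6,6],[1,6]] with det 30.
Per unit decrease in pick-and-place, x* moves by d = (0.2, -0.2).
The basis stays optimal until test becomes binding; allowable decrease = 55 hr.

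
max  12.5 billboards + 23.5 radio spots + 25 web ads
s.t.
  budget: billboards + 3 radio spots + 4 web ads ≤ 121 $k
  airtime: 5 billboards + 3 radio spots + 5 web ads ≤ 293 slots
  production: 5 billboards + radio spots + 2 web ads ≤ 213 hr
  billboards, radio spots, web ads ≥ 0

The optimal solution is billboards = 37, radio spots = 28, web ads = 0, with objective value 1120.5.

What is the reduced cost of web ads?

At the optimum: budget uses 121 of 121 (binding); airtime uses 269 of 293 (slack = 24); production uses 213 of 213 (binding).
Since airtime is not tight, its dual is 0.
Dual feasibility on the basic columns requires 1·y_budget + 5·y_production = 12.5, 3·y_budget + 1·y_production = 23.5.
This yields shadow prices y_budget = 7.5, y_production = 1.
Reduced cost of web ads: c₃ − yᵀa₃ = 25 − (7.5·4 + 1·2) = 25 − 32 = -7.

-7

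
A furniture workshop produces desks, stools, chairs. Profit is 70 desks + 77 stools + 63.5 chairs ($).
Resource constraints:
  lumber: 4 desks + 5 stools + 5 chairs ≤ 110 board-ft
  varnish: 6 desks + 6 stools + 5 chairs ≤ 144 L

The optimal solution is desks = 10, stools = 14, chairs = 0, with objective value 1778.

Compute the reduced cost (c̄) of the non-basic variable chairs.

-6.5

Both lumber and varnish are binding at x*.
Dual feasibility on the basic columns requires 4·y_lumber + 6·y_varnish = 70, 5·y_lumber + 6·y_varnish = 77.
→ y_lumber = 7 and y_varnish = 7.
Reduced cost of chairs: c₃ − yᵀa₃ = 63.5 − (7·5 + 7·5) = 63.5 − 70 = -6.5.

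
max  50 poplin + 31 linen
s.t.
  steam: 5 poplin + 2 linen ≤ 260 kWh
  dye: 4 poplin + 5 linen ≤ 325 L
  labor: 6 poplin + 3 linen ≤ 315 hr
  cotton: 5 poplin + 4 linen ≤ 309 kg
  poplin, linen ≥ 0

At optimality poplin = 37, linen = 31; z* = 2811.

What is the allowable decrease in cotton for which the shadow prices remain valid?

39

Binding constraints: labor, cotton. The basis is B = [[6,3],[5,4]] with det 9.
Per unit decrease in cotton, x* moves by d = (0.3333, -0.6667).
The basis stays optimal until steam becomes binding; allowable decrease = 39 kg.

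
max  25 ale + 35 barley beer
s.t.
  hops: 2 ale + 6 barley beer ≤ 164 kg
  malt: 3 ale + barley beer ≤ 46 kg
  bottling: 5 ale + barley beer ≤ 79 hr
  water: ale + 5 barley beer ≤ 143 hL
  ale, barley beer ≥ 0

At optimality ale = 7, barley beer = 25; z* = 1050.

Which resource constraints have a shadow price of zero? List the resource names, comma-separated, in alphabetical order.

hops: 164/164 (binding)
malt: 46/46 (binding)
bottling: 60/79 (slack 19)
water: 132/143 (slack 11)
By complementary slackness, a constraint with positive slack has shadow price 0 → bottling, water.

bottling, water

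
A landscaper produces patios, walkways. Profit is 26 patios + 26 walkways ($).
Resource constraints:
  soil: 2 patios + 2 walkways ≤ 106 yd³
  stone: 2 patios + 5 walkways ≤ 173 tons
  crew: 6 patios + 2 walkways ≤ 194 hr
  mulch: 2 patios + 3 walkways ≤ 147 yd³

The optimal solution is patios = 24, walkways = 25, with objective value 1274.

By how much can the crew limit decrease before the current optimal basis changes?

Binding constraints: stone, crew. The basis is B = [[2,5],[6,2]] with det -26.
Per unit decrease in crew, x* moves by d = (-0.1923, 0.0769).
The basis stays optimal until patios reaches 0; allowable decrease = 124.8 hr.

124.8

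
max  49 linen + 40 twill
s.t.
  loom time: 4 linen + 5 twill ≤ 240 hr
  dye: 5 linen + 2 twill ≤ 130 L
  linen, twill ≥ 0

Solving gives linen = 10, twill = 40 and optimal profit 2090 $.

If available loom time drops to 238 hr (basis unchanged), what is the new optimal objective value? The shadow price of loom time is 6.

Δb = -2, so new z* = 2090 + (6)·(-2) = 2090 − 12 = 2078.

2078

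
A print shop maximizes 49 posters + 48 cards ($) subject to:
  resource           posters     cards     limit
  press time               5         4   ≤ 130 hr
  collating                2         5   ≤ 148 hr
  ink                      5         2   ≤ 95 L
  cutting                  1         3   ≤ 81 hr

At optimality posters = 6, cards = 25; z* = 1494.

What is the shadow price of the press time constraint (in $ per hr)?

Binding: press time and cutting. Non-binding: collating (11 unused), ink (15 unused).
Since collating, ink are not tight, their duals are 0.
Dual feasibility on the basic columns requires 5·y_press time + 1·y_cutting = 49, 4·y_press time + 3·y_cutting = 48.
Solving: y_press time = 9, y_cutting = 4.
Shadow price of press time = 9.

9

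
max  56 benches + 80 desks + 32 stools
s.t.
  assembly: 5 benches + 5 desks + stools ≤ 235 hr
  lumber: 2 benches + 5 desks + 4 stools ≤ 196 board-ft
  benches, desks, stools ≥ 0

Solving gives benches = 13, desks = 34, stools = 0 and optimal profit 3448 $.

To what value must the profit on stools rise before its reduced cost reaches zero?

40

At the optimum: assembly uses 235 of 235 (binding); lumber uses 196 of 196 (binding).
The binding rows give the dual system: 5·y_assembly + 2·y_lumber = 56 and 5·y_assembly + 5·y_lumber = 80.
→ y_assembly = 8 and y_lumber = 8.
stools enters the basis when its profit ≥ yᵀa₃ = 8·1 + 8·4 = 40.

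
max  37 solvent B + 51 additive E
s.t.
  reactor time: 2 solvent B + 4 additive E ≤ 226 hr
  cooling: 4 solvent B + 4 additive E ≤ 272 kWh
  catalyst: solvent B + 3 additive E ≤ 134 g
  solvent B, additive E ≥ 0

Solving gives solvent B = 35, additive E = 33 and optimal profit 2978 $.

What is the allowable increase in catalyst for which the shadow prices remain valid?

Binding constraints: cooling, catalyst. The basis is B = [[4,4],[1,3]] with det 8.
Per unit increase in catalyst, x* moves by d = (-0.5, 0.5).
The basis stays optimal until reactor time becomes binding; allowable increase = 24 g.

24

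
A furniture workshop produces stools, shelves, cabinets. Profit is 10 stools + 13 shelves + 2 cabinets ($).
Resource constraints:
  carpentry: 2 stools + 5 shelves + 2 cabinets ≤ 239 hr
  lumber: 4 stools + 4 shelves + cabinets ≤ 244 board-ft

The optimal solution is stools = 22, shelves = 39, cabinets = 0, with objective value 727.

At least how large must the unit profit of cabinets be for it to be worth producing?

4

At the optimum: carpentry uses 239 of 239 (binding); lumber uses 244 of 244 (binding).
Dual feasibility on the basic columns requires 2·y_carpentry + 4·y_lumber = 10, 5·y_carpentry + 4·y_lumber = 13.
Solving: y_carpentry = 1, y_lumber = 2.
cabinets enters the basis when its profit ≥ yᵀa₃ = 1·2 + 2·1 = 4.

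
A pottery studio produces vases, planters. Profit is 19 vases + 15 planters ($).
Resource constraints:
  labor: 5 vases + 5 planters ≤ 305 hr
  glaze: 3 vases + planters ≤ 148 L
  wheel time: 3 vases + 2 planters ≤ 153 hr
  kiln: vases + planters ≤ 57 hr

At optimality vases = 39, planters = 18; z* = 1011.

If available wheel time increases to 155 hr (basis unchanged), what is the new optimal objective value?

Check each constraint at x*: labor 285/305 (slack 20); glaze 135/148 (slack 13); wheel time 153/153 (tight); kiln 57/57 (tight).
Since labor, glaze are not tight, their duals are 0.
From A_Bᵀ y = c: 3·y_wheel time + 1·y_kiln = 19; 2·y_wheel time + 1·y_kiln = 15.
→ y_wheel time = 4 and y_kiln = 7.
Δz = y_wheel time·Δb = 4 × (2) = 8, so new z* = 1011 + 8 = 1019.

1019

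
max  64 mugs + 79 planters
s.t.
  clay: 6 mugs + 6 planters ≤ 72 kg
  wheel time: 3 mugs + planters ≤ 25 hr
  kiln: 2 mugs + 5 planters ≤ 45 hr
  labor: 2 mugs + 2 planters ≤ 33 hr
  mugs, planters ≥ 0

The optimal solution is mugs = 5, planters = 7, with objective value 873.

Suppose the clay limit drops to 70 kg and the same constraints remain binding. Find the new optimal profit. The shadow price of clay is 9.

855

Δb = -2, so new z* = 873 + (9)·(-2) = 873 − 18 = 855.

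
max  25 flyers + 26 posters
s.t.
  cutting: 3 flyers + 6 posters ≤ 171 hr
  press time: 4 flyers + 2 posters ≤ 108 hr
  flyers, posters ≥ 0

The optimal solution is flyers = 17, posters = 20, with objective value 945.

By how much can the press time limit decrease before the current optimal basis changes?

51

Binding constraints: cutting, press time. The basis is B = [[3,6],[4,2]] with det -18.
Per unit decrease in press time, x* moves by d = (-0.3333, 0.1667).
The basis stays optimal until flyers reaches 0; allowable decrease = 51 hr.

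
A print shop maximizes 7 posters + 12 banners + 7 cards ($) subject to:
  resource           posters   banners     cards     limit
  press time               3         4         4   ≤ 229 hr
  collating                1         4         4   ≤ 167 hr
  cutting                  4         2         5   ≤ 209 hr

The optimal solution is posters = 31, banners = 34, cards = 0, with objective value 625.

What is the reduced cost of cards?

At the optimum: press time uses 229 of 229 (binding); collating uses 167 of 167 (binding); cutting uses 192 of 209 (slack = 17).
Slack constraints have shadow price 0 (complementary slackness).
From A_Bᵀ y = c: 3·y_press time + 1·y_collating = 7; 4·y_press time + 4·y_collating = 12.
This yields shadow prices y_press time = 2, y_collating = 1.
Reduced cost of cards: c₃ − yᵀa₃ = 7 − (2·4 + 1·4) = 7 − 12 = -5.

-5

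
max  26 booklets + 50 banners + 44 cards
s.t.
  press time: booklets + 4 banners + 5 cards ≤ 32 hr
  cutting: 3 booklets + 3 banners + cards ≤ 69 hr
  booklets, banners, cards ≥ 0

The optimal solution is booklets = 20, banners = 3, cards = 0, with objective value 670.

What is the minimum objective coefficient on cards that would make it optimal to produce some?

46

Both press time and cutting are binding at x*.
Dual feasibility on the basic columns requires 1·y_press time + 3·y_cutting = 26, 4·y_press time + 3·y_cutting = 50.
→ y_press time = 8 and y_cutting = 6.
cards enters the basis when its profit ≥ yᵀa₃ = 8·5 + 6·1 = 46.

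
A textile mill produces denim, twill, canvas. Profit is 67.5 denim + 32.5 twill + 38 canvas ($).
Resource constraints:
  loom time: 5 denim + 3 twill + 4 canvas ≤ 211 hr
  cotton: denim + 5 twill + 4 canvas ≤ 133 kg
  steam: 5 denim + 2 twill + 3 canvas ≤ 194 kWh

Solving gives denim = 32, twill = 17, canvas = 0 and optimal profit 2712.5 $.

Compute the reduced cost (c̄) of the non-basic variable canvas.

-8

Check each constraint at x*: loom time 211/211 (tight); cotton 117/133 (slack 16); steam 194/194 (tight).
Since cotton is not tight, its dual is 0.
The binding rows give the dual system: 5·y_loom time + 5·y_steam = 67.5 and 3·y_loom time + 2·y_steam = 32.5.
→ y_loom time = 5.5 and y_steam = 8.
Reduced cost of canvas: c₃ − yᵀa₃ = 38 − (5.5·4 + 8·3) = 38 − 46 = -8.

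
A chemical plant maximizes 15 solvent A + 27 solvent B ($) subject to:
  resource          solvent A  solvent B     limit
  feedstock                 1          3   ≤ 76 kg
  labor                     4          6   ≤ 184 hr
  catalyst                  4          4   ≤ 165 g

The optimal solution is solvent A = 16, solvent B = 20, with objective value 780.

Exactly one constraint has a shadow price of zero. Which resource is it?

feedstock: 76/76 (binding)
labor: 184/184 (binding)
catalyst: 144/165 (slack 21)
By complementary slackness, a constraint with positive slack has shadow price 0 → catalyst.

catalyst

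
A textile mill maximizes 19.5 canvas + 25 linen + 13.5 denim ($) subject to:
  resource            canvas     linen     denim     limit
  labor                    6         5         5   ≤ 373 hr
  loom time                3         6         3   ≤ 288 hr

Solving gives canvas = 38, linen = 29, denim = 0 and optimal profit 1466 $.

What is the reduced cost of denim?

Check each constraint at x*: labor 373/373 (tight); loom time 288/288 (tight).
Dual feasibility on the basic columns requires 6·y_labor + 3·y_loom time = 19.5, 5·y_labor + 6·y_loom time = 25.
Solving: y_labor = 2, y_loom time = 2.5.
Reduced cost of denim: c₃ − yᵀa₃ = 13.5 − (2·5 + 2.5·3) = 13.5 − 17.5 = -4.

-4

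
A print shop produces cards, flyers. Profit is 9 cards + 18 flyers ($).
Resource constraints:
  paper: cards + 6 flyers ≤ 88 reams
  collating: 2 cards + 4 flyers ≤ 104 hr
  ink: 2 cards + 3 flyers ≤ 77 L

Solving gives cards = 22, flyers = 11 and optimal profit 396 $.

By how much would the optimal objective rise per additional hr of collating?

At the optimum: paper uses 88 of 88 (binding); collating uses 88 of 104 (slack = 16); ink uses 77 of 77 (binding).
Since collating is not tight, its dual is 0.
Dual feasibility on the basic columns requires 1·y_paper + 2·y_ink = 9, 6·y_paper + 3·y_ink = 18.
Solving: y_paper = 1, y_ink = 4.
Shadow price of collating = 0.

0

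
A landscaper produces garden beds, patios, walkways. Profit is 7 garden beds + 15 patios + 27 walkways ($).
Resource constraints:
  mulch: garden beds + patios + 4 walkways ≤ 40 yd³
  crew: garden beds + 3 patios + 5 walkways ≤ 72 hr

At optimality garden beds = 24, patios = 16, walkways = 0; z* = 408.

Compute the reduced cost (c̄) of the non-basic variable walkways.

Check each constraint at x*: mulch 40/40 (tight); crew 72/72 (tight).
From A_Bᵀ y = c: 1·y_mulch + 1·y_crew = 7; 1·y_mulch + 3·y_crew = 15.
→ y_mulch = 3 and y_crew = 4.
Reduced cost of walkways: c₃ − yᵀa₃ = 27 − (3·4 + 4·5) = 27 − 32 = -5.

-5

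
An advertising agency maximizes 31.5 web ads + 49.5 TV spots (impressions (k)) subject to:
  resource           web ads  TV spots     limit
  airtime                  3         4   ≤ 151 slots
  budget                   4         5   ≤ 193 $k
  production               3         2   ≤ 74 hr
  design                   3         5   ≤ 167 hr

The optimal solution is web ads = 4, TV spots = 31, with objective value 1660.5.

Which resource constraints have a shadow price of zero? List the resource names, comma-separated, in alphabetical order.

airtime, budget

airtime: 136/151 (slack 15)
budget: 171/193 (slack 22)
production: 74/74 (binding)
design: 167/167 (binding)
By complementary slackness, a constraint with positive slack has shadow price 0 → airtime, budget.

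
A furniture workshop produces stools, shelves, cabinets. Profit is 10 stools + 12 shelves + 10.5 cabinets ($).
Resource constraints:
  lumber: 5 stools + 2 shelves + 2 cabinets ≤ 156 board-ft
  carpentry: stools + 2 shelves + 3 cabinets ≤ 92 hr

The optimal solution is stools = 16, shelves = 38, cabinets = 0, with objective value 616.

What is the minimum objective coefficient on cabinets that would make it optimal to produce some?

17

Check each constraint at x*: lumber 156/156 (tight); carpentry 92/92 (tight).
From A_Bᵀ y = c: 5·y_lumber + 1·y_carpentry = 10; 2·y_lumber + 2·y_carpentry = 12.
Solving: y_lumber = 1, y_carpentry = 5.
cabinets enters the basis when its profit ≥ yᵀa₃ = 1·2 + 5·3 = 17.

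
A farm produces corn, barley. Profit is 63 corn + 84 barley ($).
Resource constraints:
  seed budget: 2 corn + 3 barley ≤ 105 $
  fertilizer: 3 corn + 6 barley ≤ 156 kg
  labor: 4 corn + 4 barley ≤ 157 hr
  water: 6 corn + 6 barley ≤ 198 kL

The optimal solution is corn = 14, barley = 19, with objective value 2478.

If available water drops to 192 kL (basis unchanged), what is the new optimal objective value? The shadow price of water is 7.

Δb = -6, so new z* = 2478 + (7)·(-6) = 2478 − 42 = 2436.

2436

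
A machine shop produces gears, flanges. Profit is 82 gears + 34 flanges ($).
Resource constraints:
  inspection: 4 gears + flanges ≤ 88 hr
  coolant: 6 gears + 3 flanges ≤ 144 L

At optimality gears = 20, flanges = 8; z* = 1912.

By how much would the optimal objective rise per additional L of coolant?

9

At the optimum: inspection uses 88 of 88 (binding); coolant uses 144 of 144 (binding).
Dual feasibility on the basic columns requires 4·y_inspection + 6·y_coolant = 82, 1·y_inspection + 3·y_coolant = 34.
→ y_inspection = 7 and y_coolant = 9.
Shadow price of coolant = 9.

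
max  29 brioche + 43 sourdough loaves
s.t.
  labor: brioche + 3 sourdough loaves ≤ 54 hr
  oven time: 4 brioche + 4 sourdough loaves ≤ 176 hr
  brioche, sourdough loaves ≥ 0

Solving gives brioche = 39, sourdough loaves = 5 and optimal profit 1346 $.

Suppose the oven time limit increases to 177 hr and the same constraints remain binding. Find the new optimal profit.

1351.5

At the optimum: labor uses 54 of 54 (binding); oven time uses 176 of 176 (binding).
Dual feasibility on the basic columns requires 1·y_labor + 4·y_oven time = 29, 3·y_labor + 4·y_oven time = 43.
Solving: y_labor = 7, y_oven time = 5.5.
Δz = y_oven time·Δb = 5.5 × (1) = 5.5, so new z* = 1346 + 5.5 = 1351.5.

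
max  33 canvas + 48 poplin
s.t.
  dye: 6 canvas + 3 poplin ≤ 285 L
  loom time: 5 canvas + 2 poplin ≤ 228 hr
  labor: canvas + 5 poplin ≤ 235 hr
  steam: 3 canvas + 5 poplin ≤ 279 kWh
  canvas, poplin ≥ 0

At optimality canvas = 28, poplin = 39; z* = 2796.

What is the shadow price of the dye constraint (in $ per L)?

Check each constraint at x*: dye 285/285 (tight); loom time 218/228 (slack 10); labor 223/235 (slack 12); steam 279/279 (tight).
By complementary slackness, y = 0 for the non-binding constraints.
Dual feasibility on the basic columns requires 6·y_dye + 3·y_steam = 33, 3·y_dye + 5·y_steam = 48.
Solving: y_dye = 1, y_steam = 9.
Shadow price of dye = 1.

1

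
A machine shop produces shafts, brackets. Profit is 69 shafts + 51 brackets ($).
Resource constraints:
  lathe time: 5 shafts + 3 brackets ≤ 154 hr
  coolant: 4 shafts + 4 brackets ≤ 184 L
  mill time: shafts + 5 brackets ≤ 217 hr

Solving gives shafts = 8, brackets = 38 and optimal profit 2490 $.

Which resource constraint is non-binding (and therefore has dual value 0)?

lathe time: 154/154 (binding)
coolant: 184/184 (binding)
mill time: 198/217 (slack 19)
By complementary slackness, a constraint with positive slack has shadow price 0 → mill time.

mill time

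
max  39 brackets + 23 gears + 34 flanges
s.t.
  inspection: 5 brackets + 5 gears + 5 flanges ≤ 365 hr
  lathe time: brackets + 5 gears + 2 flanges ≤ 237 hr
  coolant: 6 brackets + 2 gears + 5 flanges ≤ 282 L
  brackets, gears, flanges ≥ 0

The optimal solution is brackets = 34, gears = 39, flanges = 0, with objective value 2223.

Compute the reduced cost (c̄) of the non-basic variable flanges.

-1

At the optimum: inspection uses 365 of 365 (binding); lathe time uses 229 of 237 (slack = 8); coolant uses 282 of 282 (binding).
Slack constraints have shadow price 0 (complementary slackness).
The binding rows give the dual system: 5·y_inspection + 6·y_coolant = 39 and 5·y_inspection + 2·y_coolant = 23.
This yields shadow prices y_inspection = 3, y_coolant = 4.
Reduced cost of flanges: c₃ − yᵀa₃ = 34 − (3·5 + 4·5) = 34 − 35 = -1.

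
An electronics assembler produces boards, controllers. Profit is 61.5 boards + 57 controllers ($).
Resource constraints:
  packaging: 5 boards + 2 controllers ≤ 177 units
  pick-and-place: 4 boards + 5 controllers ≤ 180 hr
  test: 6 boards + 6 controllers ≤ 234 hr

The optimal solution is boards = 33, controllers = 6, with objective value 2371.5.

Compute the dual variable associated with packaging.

At the optimum: packaging uses 177 of 177 (binding); pick-and-place uses 162 of 180 (slack = 18); test uses 234 of 234 (binding).
Since pick-and-place is not tight, its dual is 0.
Dual feasibility on the basic columns requires 5·y_packaging + 6·y_test = 61.5, 2·y_packaging + 6·y_test = 57.
Solving: y_packaging = 1.5, y_test = 9.
Shadow price of packaging = 1.5.

1.5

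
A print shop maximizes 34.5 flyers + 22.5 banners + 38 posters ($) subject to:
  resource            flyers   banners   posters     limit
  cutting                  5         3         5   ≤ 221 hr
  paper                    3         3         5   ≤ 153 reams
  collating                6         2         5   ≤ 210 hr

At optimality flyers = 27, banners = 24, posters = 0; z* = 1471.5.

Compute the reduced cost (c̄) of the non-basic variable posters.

-4.5

Check each constraint at x*: cutting 207/221 (slack 14); paper 153/153 (tight); collating 210/210 (tight).
By complementary slackness, y = 0 for the non-binding constraint.
Dual feasibility on the basic columns requires 3·y_paper + 6·y_collating = 34.5, 3·y_paper + 2·y_collating = 22.5.
Solving: y_paper = 5.5, y_collating = 3.
Reduced cost of posters: c₃ − yᵀa₃ = 38 − (5.5·5 + 3·5) = 38 − 42.5 = -4.5.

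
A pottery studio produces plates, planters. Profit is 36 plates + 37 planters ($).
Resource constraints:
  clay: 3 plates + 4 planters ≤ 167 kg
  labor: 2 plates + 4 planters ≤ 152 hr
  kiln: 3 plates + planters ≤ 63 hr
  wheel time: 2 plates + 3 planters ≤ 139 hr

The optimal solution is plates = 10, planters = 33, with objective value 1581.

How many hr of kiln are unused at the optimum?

kiln used = 3·10 + 1·33 = 63; slack = 63 − 63 = 0.

0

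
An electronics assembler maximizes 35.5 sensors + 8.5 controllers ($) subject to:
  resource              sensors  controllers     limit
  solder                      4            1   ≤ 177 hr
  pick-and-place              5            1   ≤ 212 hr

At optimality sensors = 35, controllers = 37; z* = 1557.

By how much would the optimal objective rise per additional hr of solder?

Check each constraint at x*: solder 177/177 (tight); pick-and-place 212/212 (tight).
Dual feasibility on the basic columns requires 4·y_solder + 5·y_pick-and-place = 35.5, 1·y_solder + 1·y_pick-and-place = 8.5.
Solving: y_solder = 7, y_pick-and-place = 1.5.
Shadow price of solder = 7.

7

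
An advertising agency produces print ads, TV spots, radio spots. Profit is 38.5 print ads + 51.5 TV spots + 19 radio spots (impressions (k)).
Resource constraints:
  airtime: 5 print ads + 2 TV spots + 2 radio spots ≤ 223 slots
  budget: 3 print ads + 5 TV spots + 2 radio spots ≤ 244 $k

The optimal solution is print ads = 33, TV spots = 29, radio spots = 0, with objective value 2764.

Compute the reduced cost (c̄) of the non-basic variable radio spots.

-4

Check each constraint at x*: airtime 223/223 (tight); budget 244/244 (tight).
From A_Bᵀ y = c: 5·y_airtime + 3·y_budget = 38.5; 2·y_airtime + 5·y_budget = 51.5.
→ y_airtime = 2 and y_budget = 9.5.
Reduced cost of radio spots: c₃ − yᵀa₃ = 19 − (2·2 + 9.5·2) = 19 − 23 = -4.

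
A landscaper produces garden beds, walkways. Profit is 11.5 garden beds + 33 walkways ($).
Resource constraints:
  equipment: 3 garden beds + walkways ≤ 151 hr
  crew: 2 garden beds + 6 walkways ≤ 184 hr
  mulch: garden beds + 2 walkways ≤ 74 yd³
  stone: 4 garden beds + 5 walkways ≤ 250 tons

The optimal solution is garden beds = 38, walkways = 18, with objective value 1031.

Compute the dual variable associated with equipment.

0

Binding: crew and mulch. Non-binding: equipment (19 unused), stone (8 unused).
By complementary slackness, y = 0 for the non-binding constraints.
Dual feasibility on the basic columns requires 2·y_crew + 1·y_mulch = 11.5, 6·y_crew + 2·y_mulch = 33.
Solving: y_crew = 5, y_mulch = 1.5.
Shadow price of equipment = 0.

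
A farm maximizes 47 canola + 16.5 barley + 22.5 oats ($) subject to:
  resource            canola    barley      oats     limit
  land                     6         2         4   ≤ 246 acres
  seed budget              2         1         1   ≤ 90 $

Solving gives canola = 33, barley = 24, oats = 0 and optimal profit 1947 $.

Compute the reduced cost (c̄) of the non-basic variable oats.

-8

At the optimum: land uses 246 of 246 (binding); seed budget uses 90 of 90 (binding).
Dual feasibility on the basic columns requires 6·y_land + 2·y_seed budget = 47, 2·y_land + 1·y_seed budget = 16.5.
Solving: y_land = 7, y_seed budget = 2.5.
Reduced cost of oats: c₃ − yᵀa₃ = 22.5 − (7·4 + 2.5·1) = 22.5 − 30.5 = -8.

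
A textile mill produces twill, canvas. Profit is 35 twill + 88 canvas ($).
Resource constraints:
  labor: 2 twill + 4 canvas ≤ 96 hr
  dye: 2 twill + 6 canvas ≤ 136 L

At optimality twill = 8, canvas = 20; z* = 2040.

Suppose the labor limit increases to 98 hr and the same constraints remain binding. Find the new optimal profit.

2057

Both labor and dye are binding at x*.
From A_Bᵀ y = c: 2·y_labor + 2·y_dye = 35; 4·y_labor + 6·y_dye = 88.
→ y_labor = 8.5 and y_dye = 9.
Δz = y_labor·Δb = 8.5 × (2) = 17, so new z* = 2040 + 17 = 2057.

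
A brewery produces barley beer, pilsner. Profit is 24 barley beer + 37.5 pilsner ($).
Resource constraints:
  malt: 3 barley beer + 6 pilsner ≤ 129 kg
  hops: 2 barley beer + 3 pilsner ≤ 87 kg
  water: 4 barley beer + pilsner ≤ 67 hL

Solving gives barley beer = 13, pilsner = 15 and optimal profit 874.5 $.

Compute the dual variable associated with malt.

Binding: malt and water. Non-binding: hops (16 unused).
Slack constraints have shadow price 0 (complementary slackness).
The binding rows give the dual system: 3·y_malt + 4·y_water = 24 and 6·y_malt + 1·y_water = 37.5.
Solving: y_malt = 6, y_water = 1.5.
Shadow price of malt = 6.

6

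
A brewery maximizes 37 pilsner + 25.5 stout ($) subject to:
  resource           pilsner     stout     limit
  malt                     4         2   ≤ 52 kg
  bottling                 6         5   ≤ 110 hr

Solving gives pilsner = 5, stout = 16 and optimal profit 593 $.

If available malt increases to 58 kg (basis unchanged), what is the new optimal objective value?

At the optimum: malt uses 52 of 52 (binding); bottling uses 110 of 110 (binding).
Dual feasibility on the basic columns requires 4·y_malt + 6·y_bottling = 37, 2·y_malt + 5·y_bottling = 25.5.
This yields shadow prices y_malt = 4, y_bottling = 3.5.
Δz = y_malt·Δb = 4 × (6) = 24, so new z* = 593 + 24 = 617.

617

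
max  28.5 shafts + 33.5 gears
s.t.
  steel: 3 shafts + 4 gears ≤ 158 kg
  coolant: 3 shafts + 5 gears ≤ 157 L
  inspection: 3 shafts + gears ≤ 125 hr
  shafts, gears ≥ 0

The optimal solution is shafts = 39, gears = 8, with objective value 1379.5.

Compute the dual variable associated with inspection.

At the optimum: steel uses 149 of 158 (slack = 9); coolant uses 157 of 157 (binding); inspection uses 125 of 125 (binding).
Slack constraints have shadow price 0 (complementary slackness).
From A_Bᵀ y = c: 3·y_coolant + 3·y_inspection = 28.5; 5·y_coolant + 1·y_inspection = 33.5.
Solving: y_coolant = 6, y_inspection = 3.5.
Shadow price of inspection = 3.5.

3.5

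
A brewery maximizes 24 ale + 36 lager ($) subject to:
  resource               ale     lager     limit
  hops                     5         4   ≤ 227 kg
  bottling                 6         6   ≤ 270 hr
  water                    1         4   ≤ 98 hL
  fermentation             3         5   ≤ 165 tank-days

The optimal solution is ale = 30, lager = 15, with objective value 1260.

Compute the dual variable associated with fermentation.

Binding: bottling and fermentation. Non-binding: hops (17 unused), water (8 unused).
Since hops, water are not tight, their duals are 0.
Dual feasibility on the basic columns requires 6·y_bottling + 3·y_fermentation = 24, 6·y_bottling + 5·y_fermentation = 36.
This yields shadow prices y_bottling = 1, y_fermentation = 6.
Shadow price of fermentation = 6.

6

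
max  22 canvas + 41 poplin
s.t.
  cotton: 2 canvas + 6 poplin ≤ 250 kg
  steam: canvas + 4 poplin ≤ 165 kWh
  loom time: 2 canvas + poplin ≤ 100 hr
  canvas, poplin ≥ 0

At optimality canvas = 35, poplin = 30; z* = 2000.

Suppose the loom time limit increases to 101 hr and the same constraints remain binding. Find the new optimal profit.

2005

At the optimum: cotton uses 250 of 250 (binding); steam uses 155 of 165 (slack = 10); loom time uses 100 of 100 (binding).
Slack constraints have shadow price 0 (complementary slackness).
Dual feasibility on the basic columns requires 2·y_cotton + 2·y_loom time = 22, 6·y_cotton + 1·y_loom time = 41.
This yields shadow prices y_cotton = 6, y_loom time = 5.
Δz = y_loom time·Δb = 5 × (1) = 5, so new z* = 2000 + 5 = 2005.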